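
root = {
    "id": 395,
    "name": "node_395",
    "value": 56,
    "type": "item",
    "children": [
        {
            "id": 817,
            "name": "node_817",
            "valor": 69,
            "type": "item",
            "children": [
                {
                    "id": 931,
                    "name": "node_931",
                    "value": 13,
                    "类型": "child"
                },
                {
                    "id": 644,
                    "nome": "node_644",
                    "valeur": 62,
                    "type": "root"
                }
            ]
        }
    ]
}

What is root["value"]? 56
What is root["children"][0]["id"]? 817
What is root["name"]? "node_395"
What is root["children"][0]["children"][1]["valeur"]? 62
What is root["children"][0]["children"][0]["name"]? "node_931"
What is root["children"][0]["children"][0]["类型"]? "child"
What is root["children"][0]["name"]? "node_817"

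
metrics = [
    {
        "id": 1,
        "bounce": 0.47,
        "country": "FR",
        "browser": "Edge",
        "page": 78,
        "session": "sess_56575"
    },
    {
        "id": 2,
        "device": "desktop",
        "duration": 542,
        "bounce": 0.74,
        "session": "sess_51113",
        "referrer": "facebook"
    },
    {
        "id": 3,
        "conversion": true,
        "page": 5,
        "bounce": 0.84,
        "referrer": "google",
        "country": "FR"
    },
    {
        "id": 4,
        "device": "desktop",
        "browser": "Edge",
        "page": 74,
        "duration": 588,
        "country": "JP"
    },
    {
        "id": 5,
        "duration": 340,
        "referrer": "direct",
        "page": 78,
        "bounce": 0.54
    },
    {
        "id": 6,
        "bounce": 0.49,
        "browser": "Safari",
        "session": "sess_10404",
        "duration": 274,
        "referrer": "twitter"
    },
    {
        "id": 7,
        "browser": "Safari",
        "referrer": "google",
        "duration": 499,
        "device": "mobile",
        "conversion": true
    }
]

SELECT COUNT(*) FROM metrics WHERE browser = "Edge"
2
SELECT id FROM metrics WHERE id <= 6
[1, 2, 3, 4, 5, 6]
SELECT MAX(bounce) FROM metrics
0.84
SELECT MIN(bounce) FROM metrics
0.47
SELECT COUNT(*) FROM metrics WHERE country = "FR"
2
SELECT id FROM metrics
[1, 2, 3, 4, 5, 6, 7]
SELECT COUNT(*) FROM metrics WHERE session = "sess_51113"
1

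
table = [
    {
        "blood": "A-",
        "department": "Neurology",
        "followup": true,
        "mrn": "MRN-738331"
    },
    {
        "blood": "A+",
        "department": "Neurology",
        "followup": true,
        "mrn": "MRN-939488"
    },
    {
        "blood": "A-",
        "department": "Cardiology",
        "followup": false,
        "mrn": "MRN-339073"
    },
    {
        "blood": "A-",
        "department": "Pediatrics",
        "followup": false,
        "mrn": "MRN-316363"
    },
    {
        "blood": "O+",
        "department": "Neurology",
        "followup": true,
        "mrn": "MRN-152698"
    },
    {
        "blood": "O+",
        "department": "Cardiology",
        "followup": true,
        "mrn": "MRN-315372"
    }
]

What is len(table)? 6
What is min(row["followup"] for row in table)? False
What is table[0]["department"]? "Neurology"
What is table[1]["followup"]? True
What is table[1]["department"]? "Neurology"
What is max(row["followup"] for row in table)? True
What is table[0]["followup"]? True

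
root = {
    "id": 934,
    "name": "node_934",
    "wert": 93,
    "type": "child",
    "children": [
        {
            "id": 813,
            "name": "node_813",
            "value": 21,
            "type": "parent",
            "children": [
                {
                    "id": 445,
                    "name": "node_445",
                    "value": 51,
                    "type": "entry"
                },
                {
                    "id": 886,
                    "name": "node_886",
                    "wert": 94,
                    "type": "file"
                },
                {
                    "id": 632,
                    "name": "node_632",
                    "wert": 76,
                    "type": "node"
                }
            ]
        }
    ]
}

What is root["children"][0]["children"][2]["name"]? "node_632"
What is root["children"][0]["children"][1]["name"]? "node_886"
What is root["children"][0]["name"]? "node_813"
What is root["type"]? "child"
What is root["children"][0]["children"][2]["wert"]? 76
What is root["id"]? 934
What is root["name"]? "node_934"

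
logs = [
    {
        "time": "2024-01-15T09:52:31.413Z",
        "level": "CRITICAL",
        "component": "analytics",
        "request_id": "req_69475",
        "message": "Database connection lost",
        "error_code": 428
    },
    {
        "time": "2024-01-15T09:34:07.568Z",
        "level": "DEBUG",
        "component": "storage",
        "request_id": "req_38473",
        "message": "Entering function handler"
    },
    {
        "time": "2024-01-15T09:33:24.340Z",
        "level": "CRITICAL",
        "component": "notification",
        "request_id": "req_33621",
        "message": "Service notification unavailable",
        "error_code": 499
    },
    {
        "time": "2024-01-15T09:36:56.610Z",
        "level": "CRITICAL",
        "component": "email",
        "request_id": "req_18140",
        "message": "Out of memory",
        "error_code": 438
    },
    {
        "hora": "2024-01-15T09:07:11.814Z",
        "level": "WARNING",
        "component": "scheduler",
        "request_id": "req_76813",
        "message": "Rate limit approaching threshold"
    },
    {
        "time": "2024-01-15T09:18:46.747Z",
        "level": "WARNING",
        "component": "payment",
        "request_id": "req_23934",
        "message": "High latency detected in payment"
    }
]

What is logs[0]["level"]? "CRITICAL"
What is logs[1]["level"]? "DEBUG"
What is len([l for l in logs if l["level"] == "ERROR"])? 0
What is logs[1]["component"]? "storage"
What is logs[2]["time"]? "2024-01-15T09:33:24.340Z"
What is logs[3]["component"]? "email"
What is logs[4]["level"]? "WARNING"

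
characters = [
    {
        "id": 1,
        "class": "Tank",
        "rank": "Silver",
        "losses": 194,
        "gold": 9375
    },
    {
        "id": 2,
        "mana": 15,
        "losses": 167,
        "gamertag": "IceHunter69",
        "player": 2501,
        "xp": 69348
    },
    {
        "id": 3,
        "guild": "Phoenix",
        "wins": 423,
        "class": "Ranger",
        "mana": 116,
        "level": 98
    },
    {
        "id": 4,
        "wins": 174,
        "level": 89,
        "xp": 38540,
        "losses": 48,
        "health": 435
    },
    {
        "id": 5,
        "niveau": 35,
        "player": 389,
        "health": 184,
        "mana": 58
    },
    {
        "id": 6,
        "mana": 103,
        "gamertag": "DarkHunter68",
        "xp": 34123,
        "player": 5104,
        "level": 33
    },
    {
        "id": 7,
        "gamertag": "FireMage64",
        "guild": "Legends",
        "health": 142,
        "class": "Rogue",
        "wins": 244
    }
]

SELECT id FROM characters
[1, 2, 3, 4, 5, 6, 7]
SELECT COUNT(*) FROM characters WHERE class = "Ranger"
1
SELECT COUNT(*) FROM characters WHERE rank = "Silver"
1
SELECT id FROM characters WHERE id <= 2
[1, 2]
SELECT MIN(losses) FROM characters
48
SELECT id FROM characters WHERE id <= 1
[1]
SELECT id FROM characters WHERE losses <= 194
[1, 2, 4]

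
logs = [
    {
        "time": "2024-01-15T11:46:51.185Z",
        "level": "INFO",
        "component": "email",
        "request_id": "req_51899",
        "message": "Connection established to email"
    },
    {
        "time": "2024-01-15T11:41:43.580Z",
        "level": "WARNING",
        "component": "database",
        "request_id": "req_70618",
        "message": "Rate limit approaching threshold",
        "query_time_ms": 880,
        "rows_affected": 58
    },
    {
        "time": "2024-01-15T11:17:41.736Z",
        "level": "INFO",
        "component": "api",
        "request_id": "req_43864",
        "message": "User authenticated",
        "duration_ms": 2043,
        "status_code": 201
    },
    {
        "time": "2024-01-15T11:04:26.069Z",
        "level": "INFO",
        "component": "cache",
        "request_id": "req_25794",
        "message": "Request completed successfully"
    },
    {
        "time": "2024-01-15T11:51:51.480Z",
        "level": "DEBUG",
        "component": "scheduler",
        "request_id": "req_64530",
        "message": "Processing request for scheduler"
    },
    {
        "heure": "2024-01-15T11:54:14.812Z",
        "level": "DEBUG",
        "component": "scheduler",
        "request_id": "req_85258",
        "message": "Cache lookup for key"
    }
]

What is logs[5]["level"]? "DEBUG"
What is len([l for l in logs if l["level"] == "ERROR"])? 0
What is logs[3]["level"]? "INFO"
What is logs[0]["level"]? "INFO"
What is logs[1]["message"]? "Rate limit approaching threshold"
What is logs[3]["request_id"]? "req_25794"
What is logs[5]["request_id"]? "req_85258"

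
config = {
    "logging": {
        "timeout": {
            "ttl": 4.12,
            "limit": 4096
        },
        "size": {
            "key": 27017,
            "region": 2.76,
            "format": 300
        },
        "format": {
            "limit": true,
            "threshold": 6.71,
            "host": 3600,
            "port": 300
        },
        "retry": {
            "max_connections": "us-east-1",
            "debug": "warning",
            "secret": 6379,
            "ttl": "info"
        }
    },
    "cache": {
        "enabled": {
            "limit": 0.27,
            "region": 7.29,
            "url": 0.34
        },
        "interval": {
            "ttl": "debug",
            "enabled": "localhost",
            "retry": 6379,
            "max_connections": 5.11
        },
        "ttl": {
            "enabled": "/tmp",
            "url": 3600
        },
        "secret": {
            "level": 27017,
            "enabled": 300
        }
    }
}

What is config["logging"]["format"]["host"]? 3600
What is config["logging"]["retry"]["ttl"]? "info"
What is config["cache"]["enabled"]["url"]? 0.34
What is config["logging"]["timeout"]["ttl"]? 4.12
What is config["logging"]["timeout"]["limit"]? 4096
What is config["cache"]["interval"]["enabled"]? "localhost"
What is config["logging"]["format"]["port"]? 300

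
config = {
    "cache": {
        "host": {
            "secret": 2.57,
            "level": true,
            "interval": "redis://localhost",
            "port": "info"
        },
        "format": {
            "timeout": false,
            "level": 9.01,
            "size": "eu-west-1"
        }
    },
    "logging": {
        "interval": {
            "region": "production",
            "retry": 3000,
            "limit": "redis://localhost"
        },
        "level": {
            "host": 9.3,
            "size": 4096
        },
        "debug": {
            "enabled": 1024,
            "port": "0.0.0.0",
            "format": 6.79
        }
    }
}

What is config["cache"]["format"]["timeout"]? False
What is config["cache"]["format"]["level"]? 9.01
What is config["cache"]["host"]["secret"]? 2.57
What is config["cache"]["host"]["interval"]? "redis://localhost"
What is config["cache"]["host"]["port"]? "info"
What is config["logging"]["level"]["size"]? 4096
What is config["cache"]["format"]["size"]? "eu-west-1"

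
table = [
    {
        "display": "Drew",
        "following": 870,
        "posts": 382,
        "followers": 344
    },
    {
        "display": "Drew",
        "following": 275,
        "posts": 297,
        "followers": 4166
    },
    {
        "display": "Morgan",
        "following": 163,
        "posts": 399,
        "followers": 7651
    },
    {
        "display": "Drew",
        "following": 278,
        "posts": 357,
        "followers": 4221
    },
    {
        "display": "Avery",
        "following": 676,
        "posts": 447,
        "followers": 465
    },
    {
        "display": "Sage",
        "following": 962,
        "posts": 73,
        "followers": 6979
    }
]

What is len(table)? 6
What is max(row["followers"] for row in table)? 7651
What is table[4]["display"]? "Avery"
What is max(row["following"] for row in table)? 962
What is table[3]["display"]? "Drew"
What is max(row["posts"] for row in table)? 447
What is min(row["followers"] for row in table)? 344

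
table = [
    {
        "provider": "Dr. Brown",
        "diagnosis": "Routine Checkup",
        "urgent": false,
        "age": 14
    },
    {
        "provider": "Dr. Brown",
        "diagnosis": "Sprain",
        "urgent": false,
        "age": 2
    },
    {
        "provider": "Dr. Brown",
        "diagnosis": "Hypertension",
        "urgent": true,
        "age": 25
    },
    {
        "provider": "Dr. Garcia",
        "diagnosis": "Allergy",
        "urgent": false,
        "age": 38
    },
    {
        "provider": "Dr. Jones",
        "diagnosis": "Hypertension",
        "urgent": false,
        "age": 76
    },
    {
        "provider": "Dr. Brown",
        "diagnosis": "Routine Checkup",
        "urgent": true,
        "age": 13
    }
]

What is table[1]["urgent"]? False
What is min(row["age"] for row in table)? 2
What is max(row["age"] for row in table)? 76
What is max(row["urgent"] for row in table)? True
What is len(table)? 6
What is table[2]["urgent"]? True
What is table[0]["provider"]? "Dr. Brown"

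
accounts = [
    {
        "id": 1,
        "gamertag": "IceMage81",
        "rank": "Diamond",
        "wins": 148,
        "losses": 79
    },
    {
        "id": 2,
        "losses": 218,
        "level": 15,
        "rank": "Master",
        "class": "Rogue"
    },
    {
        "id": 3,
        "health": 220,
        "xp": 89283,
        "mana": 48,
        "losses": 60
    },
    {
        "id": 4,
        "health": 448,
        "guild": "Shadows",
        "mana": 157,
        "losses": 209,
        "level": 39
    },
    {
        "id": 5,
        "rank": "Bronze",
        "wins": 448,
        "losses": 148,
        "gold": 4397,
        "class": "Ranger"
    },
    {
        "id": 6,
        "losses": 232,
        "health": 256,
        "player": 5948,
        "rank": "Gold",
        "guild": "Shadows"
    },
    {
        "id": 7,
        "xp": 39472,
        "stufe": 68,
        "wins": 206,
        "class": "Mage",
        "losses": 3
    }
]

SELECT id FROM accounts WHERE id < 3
[1, 2]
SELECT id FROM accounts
[1, 2, 3, 4, 5, 6, 7]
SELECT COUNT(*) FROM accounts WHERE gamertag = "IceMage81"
1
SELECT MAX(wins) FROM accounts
448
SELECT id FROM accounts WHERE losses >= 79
[1, 2, 4, 5, 6]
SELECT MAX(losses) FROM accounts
232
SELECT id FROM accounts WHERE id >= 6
[6, 7]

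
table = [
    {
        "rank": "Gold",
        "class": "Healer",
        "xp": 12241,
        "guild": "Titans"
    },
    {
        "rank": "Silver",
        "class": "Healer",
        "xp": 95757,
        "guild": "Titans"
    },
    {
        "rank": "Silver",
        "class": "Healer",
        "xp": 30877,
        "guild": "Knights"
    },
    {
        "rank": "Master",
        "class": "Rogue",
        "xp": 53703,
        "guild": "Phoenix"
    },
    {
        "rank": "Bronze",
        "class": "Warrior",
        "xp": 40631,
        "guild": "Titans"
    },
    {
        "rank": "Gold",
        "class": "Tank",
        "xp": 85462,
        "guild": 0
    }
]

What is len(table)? 6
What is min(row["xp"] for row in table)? 12241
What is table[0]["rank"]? "Gold"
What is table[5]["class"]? "Tank"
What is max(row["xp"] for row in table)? 95757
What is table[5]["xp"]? 85462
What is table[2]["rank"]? "Silver"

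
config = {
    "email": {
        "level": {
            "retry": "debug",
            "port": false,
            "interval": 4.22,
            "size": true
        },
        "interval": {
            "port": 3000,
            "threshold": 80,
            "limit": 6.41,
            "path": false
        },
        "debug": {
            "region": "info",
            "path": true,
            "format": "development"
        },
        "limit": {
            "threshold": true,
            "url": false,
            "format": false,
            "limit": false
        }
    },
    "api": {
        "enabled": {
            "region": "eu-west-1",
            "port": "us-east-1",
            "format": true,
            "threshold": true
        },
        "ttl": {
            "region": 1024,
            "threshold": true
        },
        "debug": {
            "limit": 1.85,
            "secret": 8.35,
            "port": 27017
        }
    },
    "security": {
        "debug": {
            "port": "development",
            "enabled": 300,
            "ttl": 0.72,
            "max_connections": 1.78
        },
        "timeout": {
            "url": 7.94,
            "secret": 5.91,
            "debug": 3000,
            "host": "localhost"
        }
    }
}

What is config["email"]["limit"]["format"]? False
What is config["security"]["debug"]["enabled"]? 300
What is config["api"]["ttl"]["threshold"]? True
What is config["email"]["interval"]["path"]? False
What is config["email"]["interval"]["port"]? 3000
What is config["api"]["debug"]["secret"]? 8.35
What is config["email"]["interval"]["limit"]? 6.41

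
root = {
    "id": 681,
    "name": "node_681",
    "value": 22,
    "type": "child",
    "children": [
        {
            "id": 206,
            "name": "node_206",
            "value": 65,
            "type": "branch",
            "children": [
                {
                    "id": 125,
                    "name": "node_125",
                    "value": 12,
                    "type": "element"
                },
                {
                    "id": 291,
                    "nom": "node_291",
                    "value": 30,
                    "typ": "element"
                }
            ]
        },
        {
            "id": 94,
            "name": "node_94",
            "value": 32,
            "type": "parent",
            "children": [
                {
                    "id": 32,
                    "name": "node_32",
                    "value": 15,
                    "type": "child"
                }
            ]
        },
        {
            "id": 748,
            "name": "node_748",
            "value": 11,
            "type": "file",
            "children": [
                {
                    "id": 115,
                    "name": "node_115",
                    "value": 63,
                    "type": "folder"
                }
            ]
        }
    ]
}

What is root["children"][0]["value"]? 65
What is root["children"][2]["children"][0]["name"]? "node_115"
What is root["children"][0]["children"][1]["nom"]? "node_291"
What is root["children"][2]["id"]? 748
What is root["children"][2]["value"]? 11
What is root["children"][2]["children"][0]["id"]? 115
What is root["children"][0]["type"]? "branch"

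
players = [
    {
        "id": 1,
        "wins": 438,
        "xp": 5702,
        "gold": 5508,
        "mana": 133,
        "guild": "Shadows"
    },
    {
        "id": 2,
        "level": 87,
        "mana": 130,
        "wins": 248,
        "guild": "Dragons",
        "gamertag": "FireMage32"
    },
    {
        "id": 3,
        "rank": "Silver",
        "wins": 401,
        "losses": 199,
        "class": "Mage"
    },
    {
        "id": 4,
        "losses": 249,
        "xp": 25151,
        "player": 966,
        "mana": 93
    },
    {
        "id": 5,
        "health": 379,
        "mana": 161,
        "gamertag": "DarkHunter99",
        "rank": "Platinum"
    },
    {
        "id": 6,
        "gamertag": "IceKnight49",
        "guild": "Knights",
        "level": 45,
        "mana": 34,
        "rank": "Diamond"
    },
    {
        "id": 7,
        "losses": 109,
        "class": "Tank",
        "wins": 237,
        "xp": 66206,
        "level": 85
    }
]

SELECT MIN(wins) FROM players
237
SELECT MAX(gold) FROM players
5508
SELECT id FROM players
[1, 2, 3, 4, 5, 6, 7]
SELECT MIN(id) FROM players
1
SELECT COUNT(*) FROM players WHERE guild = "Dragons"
1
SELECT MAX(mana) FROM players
161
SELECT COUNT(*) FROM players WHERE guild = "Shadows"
1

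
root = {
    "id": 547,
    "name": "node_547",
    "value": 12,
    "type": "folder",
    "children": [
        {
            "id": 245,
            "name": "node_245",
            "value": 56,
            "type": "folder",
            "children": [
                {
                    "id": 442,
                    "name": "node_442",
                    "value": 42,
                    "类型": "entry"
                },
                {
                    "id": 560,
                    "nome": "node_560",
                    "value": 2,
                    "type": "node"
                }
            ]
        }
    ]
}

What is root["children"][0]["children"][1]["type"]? "node"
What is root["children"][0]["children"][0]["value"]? 42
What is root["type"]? "folder"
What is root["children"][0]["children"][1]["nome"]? "node_560"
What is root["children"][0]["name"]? "node_245"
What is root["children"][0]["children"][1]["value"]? 2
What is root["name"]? "node_547"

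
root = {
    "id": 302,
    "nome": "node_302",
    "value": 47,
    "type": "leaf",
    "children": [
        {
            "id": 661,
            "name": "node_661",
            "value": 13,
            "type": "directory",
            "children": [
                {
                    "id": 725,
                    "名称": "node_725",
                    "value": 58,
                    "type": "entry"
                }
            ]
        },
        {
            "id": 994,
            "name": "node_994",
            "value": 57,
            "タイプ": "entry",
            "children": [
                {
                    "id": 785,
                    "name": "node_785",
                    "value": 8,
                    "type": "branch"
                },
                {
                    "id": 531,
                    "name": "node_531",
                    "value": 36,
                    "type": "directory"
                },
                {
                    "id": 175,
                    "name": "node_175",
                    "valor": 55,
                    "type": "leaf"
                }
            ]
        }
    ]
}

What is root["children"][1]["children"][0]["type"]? "branch"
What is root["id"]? 302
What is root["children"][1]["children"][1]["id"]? 531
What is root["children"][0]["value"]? 13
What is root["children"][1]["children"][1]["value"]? 36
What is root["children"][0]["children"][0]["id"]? 725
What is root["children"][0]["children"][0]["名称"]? "node_725"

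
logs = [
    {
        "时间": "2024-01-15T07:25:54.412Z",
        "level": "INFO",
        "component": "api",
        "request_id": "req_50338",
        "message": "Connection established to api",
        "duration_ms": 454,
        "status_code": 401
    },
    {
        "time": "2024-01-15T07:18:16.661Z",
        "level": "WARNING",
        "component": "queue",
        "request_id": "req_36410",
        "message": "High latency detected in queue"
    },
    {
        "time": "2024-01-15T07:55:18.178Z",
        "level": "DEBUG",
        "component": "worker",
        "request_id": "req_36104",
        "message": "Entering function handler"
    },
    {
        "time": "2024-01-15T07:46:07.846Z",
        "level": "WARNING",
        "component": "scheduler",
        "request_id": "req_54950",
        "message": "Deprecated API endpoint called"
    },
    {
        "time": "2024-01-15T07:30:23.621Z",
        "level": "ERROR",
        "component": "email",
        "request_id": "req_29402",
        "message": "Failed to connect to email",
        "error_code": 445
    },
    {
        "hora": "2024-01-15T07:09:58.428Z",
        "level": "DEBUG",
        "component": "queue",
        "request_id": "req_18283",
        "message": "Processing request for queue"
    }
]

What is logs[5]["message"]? "Processing request for queue"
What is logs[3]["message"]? "Deprecated API endpoint called"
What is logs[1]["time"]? "2024-01-15T07:18:16.661Z"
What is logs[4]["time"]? "2024-01-15T07:30:23.621Z"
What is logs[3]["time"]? "2024-01-15T07:46:07.846Z"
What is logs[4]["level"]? "ERROR"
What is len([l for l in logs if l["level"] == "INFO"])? 1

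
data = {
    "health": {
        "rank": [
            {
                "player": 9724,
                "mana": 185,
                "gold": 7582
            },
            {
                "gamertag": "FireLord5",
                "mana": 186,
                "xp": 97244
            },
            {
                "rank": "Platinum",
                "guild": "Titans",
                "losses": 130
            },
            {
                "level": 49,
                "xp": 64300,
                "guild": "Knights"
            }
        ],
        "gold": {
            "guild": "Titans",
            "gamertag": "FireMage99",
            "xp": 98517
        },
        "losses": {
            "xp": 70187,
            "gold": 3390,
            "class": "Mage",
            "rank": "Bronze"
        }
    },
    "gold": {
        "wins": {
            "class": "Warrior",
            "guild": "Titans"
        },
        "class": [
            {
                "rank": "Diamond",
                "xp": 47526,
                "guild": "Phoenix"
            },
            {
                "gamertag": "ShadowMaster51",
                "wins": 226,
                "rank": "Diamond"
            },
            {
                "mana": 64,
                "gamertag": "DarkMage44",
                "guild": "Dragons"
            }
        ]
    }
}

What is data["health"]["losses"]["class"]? "Mage"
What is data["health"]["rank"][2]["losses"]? 130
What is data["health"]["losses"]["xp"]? 70187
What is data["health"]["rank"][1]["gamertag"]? "FireLord5"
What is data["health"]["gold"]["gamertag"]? "FireMage99"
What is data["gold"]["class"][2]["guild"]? "Dragons"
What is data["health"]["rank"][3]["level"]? 49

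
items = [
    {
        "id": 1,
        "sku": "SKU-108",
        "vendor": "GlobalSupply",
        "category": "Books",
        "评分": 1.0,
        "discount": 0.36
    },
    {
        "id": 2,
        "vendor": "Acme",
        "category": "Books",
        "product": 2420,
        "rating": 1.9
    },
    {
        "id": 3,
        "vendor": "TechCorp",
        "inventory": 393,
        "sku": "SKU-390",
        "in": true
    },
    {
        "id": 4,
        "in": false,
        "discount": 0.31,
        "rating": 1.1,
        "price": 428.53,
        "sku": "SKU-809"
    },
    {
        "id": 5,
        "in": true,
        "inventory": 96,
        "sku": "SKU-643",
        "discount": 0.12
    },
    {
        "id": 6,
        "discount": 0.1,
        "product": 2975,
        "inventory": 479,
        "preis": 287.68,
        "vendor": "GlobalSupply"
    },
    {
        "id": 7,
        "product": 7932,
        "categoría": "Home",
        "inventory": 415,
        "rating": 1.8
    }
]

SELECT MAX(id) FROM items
7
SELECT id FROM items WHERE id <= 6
[1, 2, 3, 4, 5, 6]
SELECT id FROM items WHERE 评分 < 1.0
[]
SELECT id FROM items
[1, 2, 3, 4, 5, 6, 7]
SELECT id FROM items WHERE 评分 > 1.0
[]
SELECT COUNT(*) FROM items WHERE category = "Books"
2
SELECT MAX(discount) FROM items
0.36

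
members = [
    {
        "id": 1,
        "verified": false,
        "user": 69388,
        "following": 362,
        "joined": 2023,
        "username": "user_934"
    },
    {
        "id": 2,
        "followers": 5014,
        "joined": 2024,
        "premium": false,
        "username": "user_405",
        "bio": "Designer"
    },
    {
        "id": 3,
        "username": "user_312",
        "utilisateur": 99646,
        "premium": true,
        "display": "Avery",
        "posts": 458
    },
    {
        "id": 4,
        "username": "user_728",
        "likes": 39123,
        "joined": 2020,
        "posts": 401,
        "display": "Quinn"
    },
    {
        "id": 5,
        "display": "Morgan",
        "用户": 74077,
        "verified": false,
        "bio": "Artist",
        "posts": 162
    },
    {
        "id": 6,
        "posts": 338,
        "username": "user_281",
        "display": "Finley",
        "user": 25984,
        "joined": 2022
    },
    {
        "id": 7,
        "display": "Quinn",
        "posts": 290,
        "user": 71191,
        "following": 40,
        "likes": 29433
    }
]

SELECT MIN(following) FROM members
40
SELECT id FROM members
[1, 2, 3, 4, 5, 6, 7]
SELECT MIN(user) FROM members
25984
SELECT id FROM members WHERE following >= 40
[1, 7]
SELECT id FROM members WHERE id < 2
[1]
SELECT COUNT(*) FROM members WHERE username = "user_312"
1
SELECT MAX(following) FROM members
362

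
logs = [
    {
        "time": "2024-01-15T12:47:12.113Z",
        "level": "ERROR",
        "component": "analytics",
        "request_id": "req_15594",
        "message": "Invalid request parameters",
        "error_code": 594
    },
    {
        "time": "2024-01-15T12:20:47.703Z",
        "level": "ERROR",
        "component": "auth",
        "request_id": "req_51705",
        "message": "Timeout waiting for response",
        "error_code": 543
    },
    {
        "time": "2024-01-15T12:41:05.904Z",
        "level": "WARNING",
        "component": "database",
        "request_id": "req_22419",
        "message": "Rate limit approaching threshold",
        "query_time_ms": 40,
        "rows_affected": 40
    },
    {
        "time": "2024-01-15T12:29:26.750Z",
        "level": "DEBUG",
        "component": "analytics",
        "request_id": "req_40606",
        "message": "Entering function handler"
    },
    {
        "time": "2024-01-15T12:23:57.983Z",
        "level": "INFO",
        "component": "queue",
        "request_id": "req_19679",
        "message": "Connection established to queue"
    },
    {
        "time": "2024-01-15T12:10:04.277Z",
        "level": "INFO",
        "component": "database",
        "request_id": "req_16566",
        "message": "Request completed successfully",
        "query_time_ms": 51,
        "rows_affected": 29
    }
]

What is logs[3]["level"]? "DEBUG"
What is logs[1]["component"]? "auth"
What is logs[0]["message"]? "Invalid request parameters"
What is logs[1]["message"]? "Timeout waiting for response"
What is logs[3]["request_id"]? "req_40606"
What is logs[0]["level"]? "ERROR"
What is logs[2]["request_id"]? "req_22419"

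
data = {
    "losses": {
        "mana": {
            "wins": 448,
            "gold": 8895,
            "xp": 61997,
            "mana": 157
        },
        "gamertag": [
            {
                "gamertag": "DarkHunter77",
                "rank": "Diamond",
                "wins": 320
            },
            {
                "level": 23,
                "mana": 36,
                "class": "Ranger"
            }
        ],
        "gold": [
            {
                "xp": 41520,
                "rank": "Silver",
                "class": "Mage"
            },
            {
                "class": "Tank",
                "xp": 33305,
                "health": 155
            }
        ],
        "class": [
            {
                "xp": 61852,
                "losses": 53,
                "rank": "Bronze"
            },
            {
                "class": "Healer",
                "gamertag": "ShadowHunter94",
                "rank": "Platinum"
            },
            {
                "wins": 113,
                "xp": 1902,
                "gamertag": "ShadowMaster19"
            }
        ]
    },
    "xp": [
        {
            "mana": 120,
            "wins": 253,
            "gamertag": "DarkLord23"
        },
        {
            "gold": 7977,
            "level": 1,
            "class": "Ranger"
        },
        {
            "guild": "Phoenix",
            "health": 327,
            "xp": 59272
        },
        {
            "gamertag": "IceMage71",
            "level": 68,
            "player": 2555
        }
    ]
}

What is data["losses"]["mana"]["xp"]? 61997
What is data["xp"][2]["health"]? 327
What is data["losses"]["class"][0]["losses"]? 53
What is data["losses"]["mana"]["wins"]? 448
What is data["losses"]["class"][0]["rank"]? "Bronze"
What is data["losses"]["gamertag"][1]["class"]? "Ranger"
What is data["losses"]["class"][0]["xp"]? 61852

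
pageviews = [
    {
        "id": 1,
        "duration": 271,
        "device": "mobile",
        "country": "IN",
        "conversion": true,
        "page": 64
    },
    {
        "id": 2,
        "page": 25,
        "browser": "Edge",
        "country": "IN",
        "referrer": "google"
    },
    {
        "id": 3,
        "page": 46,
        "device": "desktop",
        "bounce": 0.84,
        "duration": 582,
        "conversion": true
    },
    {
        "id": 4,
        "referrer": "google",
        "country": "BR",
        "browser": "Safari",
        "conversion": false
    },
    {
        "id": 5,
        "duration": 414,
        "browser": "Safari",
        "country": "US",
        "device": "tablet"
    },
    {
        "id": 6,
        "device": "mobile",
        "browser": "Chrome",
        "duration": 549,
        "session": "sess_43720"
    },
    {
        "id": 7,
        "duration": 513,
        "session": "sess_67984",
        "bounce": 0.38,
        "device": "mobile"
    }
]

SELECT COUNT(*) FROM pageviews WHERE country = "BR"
1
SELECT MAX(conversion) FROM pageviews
True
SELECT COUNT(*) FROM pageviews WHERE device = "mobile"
3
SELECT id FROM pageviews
[1, 2, 3, 4, 5, 6, 7]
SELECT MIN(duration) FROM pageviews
271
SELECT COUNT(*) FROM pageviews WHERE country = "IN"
2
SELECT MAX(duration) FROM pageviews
582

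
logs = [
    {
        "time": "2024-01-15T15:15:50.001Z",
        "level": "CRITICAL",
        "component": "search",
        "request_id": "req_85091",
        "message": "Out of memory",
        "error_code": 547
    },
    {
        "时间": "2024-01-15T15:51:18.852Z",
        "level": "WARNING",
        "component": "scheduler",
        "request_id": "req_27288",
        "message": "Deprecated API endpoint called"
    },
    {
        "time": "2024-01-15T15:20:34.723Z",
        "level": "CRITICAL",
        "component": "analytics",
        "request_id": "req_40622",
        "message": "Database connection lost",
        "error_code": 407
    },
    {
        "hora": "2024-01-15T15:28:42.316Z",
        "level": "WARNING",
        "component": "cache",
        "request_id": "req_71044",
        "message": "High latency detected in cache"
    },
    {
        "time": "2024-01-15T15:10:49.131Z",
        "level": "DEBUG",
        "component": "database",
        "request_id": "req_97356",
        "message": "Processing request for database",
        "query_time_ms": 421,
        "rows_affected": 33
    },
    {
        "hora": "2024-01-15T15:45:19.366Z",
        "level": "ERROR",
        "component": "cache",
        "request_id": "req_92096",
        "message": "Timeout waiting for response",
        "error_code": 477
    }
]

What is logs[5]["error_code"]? 477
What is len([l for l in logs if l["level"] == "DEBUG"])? 1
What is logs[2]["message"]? "Database connection lost"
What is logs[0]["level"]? "CRITICAL"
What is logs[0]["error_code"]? 547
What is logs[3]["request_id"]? "req_71044"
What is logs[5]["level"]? "ERROR"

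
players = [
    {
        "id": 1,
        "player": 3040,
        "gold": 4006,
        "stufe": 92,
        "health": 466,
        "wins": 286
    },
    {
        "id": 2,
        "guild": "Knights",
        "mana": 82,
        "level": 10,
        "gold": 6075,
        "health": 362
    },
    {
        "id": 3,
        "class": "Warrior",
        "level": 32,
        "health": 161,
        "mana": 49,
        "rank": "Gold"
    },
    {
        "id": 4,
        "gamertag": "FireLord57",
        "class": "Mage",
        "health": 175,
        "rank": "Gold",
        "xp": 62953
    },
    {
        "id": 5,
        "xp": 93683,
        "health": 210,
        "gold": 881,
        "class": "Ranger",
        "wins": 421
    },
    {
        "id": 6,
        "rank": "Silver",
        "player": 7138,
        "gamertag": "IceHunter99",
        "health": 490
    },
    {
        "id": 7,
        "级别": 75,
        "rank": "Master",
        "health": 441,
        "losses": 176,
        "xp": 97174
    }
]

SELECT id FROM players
[1, 2, 3, 4, 5, 6, 7]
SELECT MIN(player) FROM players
3040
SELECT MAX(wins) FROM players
421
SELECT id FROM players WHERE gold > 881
[1, 2]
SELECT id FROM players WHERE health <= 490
[1, 2, 3, 4, 5, 6, 7]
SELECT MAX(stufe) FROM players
92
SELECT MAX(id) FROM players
7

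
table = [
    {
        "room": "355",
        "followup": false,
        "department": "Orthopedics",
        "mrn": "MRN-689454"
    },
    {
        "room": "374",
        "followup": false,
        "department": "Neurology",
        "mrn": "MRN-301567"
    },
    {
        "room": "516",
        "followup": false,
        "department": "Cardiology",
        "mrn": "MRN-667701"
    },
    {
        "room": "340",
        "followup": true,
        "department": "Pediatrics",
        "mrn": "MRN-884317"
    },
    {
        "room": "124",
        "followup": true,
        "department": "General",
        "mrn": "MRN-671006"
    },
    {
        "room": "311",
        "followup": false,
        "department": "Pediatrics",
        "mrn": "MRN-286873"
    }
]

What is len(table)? 6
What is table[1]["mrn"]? "MRN-301567"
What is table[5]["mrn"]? "MRN-286873"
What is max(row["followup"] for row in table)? True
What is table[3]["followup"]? True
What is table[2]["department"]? "Cardiology"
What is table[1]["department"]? "Neurology"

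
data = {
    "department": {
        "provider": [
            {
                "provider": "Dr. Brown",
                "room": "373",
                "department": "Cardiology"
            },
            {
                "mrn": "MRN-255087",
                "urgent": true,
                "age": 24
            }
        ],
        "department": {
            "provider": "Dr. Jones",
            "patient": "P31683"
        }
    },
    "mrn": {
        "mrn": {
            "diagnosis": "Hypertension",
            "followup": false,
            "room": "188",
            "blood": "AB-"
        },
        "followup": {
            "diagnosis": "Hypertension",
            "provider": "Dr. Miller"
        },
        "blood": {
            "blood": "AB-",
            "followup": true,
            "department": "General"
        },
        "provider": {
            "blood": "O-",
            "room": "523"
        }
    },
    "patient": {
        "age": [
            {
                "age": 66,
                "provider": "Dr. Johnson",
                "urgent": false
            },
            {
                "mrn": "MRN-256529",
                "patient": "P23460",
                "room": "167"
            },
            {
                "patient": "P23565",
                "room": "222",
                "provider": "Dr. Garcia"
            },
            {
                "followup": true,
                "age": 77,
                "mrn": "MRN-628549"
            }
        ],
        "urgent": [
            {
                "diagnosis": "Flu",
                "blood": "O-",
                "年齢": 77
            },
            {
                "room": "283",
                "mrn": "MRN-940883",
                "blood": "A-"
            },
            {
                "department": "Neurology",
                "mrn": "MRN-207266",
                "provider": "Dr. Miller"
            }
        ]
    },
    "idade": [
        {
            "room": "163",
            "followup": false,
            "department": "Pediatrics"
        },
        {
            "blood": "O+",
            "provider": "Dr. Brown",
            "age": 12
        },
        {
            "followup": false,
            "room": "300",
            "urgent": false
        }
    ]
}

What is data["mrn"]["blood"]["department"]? "General"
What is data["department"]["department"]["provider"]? "Dr. Jones"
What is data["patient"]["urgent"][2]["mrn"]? "MRN-207266"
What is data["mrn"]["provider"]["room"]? "523"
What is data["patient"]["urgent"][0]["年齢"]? 77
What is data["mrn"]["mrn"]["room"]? "188"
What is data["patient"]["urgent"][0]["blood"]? "O-"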